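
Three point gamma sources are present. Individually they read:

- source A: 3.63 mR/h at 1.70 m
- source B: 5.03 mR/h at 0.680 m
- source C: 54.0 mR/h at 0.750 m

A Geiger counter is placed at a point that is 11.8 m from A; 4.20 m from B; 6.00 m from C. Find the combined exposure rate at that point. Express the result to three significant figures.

By superposition, sum each source's inverse-square contribution:
A: 3.63 × (1.70/11.8)² = 0.07534 mR/h
B: 5.03 × (0.680/4.20)² = 0.1319 mR/h
C: 54.0 × (0.750/6.00)² = 0.8438 mR/h
Total = 0.07534 + 0.1319 + 0.8438 = 1.051 mR/h.

1.05 mR/h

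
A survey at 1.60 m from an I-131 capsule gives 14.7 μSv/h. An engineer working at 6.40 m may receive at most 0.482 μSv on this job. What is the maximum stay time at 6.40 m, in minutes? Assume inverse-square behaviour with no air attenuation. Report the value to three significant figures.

By the inverse-square law, rate at 6.40 m:
(1.60/6.40)² = 0.06250, so 14.7 × 0.06250 = 0.9187 μSv/h.
Stay time = 0.482 μSv ÷ 0.9187 μSv/h = 0.5247 h = 31.48 min.

31.5 min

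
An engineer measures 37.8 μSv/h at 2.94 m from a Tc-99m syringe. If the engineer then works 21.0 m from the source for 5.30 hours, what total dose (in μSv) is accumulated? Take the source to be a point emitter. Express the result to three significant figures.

3.93 μSv

Applying the 1/r² law, rate at 21.0 m:
(2.94/21.0)² = 0.01960, so 37.8 × 0.01960 = 0.7409 μSv/h.
Dose = rate × time = 0.7409 μSv/h × 5.300 h = 3.927 μSv.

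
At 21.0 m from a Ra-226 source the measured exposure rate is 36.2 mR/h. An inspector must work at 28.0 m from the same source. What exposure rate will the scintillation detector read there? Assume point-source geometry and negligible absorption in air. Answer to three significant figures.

20.4 mR/h

Applying the 1/r² law, scaling from 21.0 m to 28.0 m:
36.2 × (21.0/28.0)² = 36.2 × 0.5625 = 20.36 mR/h.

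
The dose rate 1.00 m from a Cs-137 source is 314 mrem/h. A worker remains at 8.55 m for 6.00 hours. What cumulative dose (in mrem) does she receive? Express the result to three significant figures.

25.8 mrem

By the inverse-square law, rate at 8.55 m:
(1.00/8.55)² = 0.01368, so 314 × 0.01368 = 4.296 mrem/h.
Dose = rate × time = 4.296 mrem/h × 6.000 h = 25.78 mrem.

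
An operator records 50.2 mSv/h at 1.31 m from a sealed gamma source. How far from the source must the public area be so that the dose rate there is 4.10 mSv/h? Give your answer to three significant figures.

By the inverse-square law, d₂ = d₁·√(I₁/I₂).
I₁/I₂ = 50.2/4.10 = 12.24, so d₂ = 1.31 × √12.24 = 4.583 m.

4.58 m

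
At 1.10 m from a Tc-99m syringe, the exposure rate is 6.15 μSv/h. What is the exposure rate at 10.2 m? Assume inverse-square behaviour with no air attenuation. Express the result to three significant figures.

0.0715 μSv/h

Intensity scales as (d₁/d₂)², so the rate at 10.2 m is
(1.10/10.2)² = 0.01163, so 6.15 × 0.01163 = 0.07152 μSv/h.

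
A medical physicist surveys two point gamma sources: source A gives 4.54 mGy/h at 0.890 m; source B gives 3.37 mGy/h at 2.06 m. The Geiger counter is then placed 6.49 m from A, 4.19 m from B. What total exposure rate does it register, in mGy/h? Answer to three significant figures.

0.900 mGy/h

By superposition, sum each source's inverse-square contribution:
A: 4.54 × (0.890/6.49)² = 0.08538 mGy/h
B: 3.37 × (2.06/4.19)² = 0.8146 mGy/h
Total = 0.08538 + 0.8146 = 0.9000 mGy/h.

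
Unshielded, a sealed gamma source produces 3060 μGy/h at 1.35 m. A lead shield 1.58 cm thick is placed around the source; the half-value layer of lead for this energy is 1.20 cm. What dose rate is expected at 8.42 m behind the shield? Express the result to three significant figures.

Distance alone: (1.35/8.42)² = 0.02571, so 3060 × 0.02571 = 78.67 μGy/h.
Shield: 1.58/1.20 = 1.317 half-value layers → attenuation 2^(−1.317) = 0.4014.
Combined: 78.67 × 0.4014 = 31.58 μGy/h.

31.6 μGy/h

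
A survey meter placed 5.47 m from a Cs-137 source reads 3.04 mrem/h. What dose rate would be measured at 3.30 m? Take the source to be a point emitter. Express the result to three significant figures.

Applying the 1/r² law, scaling from 5.47 m to 3.30 m:
(5.47/3.30)² = 2.748, so 3.04 × 2.748 = 8.354 mrem/h.

8.35 mrem/h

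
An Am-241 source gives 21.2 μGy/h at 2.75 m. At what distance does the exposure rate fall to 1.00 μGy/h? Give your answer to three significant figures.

Since intensity falls as 1/r², d₂ = d₁·√(I₁/I₂).
I₁/I₂ = 21.2/1.00 = 21.20, so d₂ = 2.75 × √21.20 = 12.66 m.

12.7 m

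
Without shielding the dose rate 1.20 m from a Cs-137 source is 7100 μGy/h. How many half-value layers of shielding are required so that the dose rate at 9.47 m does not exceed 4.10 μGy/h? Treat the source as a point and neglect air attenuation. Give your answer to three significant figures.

4.80 half-value layers

At 9.47 m, distance alone gives 7100 × (1.20/9.47)² = 7100 × 0.01606 = 114.0 μGy/h.
Further attenuation needed: 114.0/4.10 = 27.80.
n = log₂(27.80) = 4.797 half-value layers.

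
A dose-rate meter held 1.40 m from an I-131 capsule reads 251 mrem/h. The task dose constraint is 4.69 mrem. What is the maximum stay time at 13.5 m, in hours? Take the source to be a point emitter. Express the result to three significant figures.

Intensity scales as (d₁/d₂)², so rate at 13.5 m:
(1.40/13.5)² = 0.01075, so 251 × 0.01075 = 2.698 mrem/h.
Stay time = 4.69 mrem ÷ 2.698 mrem/h = 1.738 h.

1.74 h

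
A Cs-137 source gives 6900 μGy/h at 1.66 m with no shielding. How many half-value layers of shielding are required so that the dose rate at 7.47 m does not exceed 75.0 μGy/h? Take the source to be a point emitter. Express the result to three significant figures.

At 7.47 m, distance alone gives (1.66/7.47)² = 0.04938, so 6900 × 0.04938 = 340.7 μGy/h.
Further attenuation needed: 340.7/75.0 = 4.543.
n = log₂(4.543) = 2.184 half-value layers.

2.18 half-value layers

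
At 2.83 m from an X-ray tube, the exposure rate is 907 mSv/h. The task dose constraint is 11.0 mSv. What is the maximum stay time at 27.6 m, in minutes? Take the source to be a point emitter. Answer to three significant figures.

Applying the 1/r² law, rate at 27.6 m:
907 × (2.83/27.6)² = 907 × 0.01051 = 9.533 mSv/h.
Stay time = 11.0 mSv ÷ 9.533 mSv/h = 1.154 h = 69.24 min.

69.2 min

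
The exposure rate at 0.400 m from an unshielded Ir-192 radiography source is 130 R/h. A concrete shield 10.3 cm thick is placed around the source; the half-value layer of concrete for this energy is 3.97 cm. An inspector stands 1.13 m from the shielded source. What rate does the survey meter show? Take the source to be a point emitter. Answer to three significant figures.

Distance alone: (0.400/1.13)² = 0.1253, so 130 × 0.1253 = 16.29 R/h.
Shield: 10.3/3.97 = 2.594 half-value layers → attenuation 2^(−2.594) = 0.1656.
Combined: 16.29 × 0.1656 = 2.698 R/h.

2.70 R/h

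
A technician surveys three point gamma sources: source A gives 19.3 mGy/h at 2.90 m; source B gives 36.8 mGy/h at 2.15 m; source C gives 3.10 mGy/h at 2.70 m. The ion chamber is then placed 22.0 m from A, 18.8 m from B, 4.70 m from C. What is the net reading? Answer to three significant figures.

1.84 mGy/h

By superposition, sum each source's inverse-square contribution:
A: 19.3 × (2.90/22.0)² = 0.3354 mGy/h
B: 36.8 × (2.15/18.8)² = 0.4813 mGy/h
C: 3.10 × (2.70/4.70)² = 1.023 mGy/h
Total = 0.3354 + 0.4813 + 1.023 = 1.840 mGy/h.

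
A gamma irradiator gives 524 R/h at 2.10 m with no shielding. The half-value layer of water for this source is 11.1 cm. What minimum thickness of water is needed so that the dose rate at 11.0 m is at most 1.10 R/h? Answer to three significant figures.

At 11.0 m, distance alone gives (2.10/11.0)² = 0.03645, so 524 × 0.03645 = 19.10 R/h.
Further attenuation needed: 19.10/1.10 = 17.36.
n = log₂(17.36) = 4.118 half-value layers.
Thickness = 4.118 × 11.1 cm = 45.71 cm.

45.7 cm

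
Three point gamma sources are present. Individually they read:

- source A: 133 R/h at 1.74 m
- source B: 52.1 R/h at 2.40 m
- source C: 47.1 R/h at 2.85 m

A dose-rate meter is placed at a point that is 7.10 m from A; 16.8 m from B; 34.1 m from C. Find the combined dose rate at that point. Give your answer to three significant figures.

By superposition, sum each source's inverse-square contribution:
A: 133 × (1.74/7.10)² = 7.988 R/h
B: 52.1 × (2.40/16.8)² = 1.063 R/h
C: 47.1 × (2.85/34.1)² = 0.3290 R/h
Total = 7.988 + 1.063 + 0.3290 = 9.380 R/h.

9.38 R/h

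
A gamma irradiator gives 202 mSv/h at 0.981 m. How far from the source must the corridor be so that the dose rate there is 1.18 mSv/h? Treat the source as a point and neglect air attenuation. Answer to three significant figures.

12.8 m

Intensity scales as (d₁/d₂)², so d₂ = d₁·√(I₁/I₂).
I₁/I₂ = 202/1.18 = 171.2, so d₂ = 0.981 × √171.2 = 12.84 m.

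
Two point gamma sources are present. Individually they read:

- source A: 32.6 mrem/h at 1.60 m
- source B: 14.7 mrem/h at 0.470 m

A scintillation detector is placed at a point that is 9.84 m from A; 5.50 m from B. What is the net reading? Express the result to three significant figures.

0.969 mrem/h

Each source contributes Iᵢ·(dᵢ/rᵢ)²; contributions add.
A: 32.6 × (1.60/9.84)² = 0.8619 mrem/h
B: 14.7 × (0.470/5.50)² = 0.1073 mrem/h
Total = 0.8619 + 0.1073 = 0.9692 mrem/h.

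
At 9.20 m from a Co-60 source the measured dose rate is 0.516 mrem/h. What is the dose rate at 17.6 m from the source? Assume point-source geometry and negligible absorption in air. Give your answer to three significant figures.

By the inverse-square law, scaling from 9.20 m to 17.6 m:
0.516 × (9.20/17.6)² = 0.516 × 0.2732 = 0.1410 mrem/h.

0.141 mrem/h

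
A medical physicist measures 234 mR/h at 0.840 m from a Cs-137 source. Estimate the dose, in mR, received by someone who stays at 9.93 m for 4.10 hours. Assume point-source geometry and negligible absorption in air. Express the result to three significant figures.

6.87 mR

Using I₁d₁² = I₂d₂², rate at 9.93 m:
(0.840/9.93)² = 0.007156, so 234 × 0.007156 = 1.675 mR/h.
Dose = rate × time = 1.675 mR/h × 4.100 h = 6.867 mR.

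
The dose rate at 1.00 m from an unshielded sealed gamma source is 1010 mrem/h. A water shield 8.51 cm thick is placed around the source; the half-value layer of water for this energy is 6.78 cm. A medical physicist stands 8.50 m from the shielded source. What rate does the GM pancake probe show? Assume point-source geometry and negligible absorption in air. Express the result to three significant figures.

Distance alone: (1.00/8.50)² = 0.01384, so 1010 × 0.01384 = 13.98 mrem/h.
Shield: 8.51/6.78 = 1.255 half-value layers → attenuation 2^(−1.255) = 0.4190.
Combined: 13.98 × 0.4190 = 5.858 mrem/h.

5.86 mrem/h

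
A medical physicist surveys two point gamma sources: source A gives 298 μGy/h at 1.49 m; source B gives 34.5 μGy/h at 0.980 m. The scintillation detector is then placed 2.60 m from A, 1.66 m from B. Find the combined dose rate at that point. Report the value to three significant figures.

110 μGy/h

By superposition, sum each source's inverse-square contribution:
A: 298 × (1.49/2.60)² = 97.87 μGy/h
B: 34.5 × (0.980/1.66)² = 12.02 μGy/h
Total = 97.87 + 12.02 = 109.9 μGy/h.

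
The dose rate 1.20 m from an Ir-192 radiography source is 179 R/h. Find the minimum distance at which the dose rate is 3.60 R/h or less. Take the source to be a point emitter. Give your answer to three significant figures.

Applying the 1/r² law, d₂ = d₁·√(I₁/I₂).
I₁/I₂ = 179/3.60 = 49.72, so d₂ = 1.20 × √49.72 = 8.461 m.

8.46 m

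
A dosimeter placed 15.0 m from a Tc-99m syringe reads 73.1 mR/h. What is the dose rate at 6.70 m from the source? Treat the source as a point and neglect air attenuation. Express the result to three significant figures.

366 mR/h

Since intensity falls as 1/r², scaling from 15.0 m to 6.70 m:
73.1 × (15.0/6.70)² = 73.1 × 5.012 = 366.4 mR/h.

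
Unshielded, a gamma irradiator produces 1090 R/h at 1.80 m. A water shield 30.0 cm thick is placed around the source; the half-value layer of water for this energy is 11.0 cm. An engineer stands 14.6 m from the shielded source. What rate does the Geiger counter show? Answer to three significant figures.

2.50 R/h

Distance alone: (1.80/14.6)² = 0.01520, so 1090 × 0.01520 = 16.57 R/h.
Shield: 30.0/11.0 = 2.727 half-value layers → attenuation 2^(−2.727) = 0.1510.
Combined: 16.57 × 0.1510 = 2.502 R/h.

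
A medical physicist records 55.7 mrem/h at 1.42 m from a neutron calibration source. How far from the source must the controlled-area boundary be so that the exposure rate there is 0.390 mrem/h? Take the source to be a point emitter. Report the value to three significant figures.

Intensity scales as (d₁/d₂)², so d₂ = d₁·√(I₁/I₂).
I₁/I₂ = 55.7/0.390 = 142.8, so d₂ = 1.42 × √142.8 = 16.97 m.

17.0 m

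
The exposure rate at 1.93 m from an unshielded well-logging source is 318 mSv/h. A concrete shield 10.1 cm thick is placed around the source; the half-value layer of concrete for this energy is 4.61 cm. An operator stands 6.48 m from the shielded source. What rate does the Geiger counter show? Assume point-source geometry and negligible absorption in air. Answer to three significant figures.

6.18 mSv/h

Distance alone: (1.93/6.48)² = 0.08871, so 318 × 0.08871 = 28.21 mSv/h.
Shield: 10.1/4.61 = 2.191 half-value layers → attenuation 2^(−2.191) = 0.2190.
Combined: 28.21 × 0.2190 = 6.178 mSv/h.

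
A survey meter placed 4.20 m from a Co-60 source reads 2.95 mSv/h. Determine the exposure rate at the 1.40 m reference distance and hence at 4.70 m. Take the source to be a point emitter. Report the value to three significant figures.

By the inverse-square law,
At 1.40 m: (4.20/1.40)² = 9.000, so 2.95 × 9.000 = 26.55 mSv/h
At 4.70 m: (1.40/4.70)² = 0.08873, so 26.55 × 0.08873 = 2.356 mSv/h.

26.6 mSv/h; 2.36 mSv/h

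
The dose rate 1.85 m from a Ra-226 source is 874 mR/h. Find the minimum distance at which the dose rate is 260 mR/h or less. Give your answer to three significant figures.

Intensity scales as (d₁/d₂)², so d₂ = d₁·√(I₁/I₂).
I₁/I₂ = 874/260 = 3.362, so d₂ = 1.85 × √3.362 = 3.392 m.

3.39 m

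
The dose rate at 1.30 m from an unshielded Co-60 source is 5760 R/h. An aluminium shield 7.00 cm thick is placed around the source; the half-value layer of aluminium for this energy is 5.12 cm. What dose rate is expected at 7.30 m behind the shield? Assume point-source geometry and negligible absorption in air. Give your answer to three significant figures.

70.8 R/h

Distance alone: 5760 × (1.30/7.30)² = 5760 × 0.03171 = 182.6 R/h.
Shield: 7.00/5.12 = 1.367 half-value layers → attenuation 2^(−1.367) = 0.3877.
Combined: 182.6 × 0.3877 = 70.79 R/h.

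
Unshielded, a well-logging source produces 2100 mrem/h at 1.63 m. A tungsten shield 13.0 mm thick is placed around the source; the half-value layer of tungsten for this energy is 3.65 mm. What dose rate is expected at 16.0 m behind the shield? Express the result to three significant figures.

1.85 mrem/h

Distance alone: 2100 × (1.63/16.0)² = 2100 × 0.01038 = 21.80 mrem/h.
Shield: 13.0/3.65 = 3.562 half-value layers → attenuation 2^(−3.562) = 0.08467.
Combined: 21.80 × 0.08467 = 1.846 mrem/h.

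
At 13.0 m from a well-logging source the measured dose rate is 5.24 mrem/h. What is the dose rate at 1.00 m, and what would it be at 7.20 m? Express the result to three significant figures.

886 mrem/h; 17.1 mrem/h

Using I₁d₁² = I₂d₂²,
At 1.00 m: 5.24 × (13.0/1.00)² = 5.24 × 169.0 = 885.6 mrem/h
At 7.20 m: (1.00/7.20)² = 0.01929, so 885.6 × 0.01929 = 17.08 mrem/h.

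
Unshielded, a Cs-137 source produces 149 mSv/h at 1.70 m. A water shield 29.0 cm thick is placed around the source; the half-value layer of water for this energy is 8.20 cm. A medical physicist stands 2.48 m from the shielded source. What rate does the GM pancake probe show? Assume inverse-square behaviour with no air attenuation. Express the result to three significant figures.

6.03 mSv/h

Distance alone: 149 × (1.70/2.48)² = 149 × 0.4699 = 70.02 mSv/h.
Shield: 29.0/8.20 = 3.537 half-value layers → attenuation 2^(−3.537) = 0.08615.
Combined: 70.02 × 0.08615 = 6.032 mSv/h.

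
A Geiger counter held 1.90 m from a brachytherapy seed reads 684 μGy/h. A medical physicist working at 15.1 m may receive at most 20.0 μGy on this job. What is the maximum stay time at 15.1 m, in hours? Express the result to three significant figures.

Using I₁d₁² = I₂d₂², rate at 15.1 m:
(1.90/15.1)² = 0.01583, so 684 × 0.01583 = 10.83 μGy/h.
Stay time = 20.0 μGy ÷ 10.83 μGy/h = 1.847 h.

1.85 h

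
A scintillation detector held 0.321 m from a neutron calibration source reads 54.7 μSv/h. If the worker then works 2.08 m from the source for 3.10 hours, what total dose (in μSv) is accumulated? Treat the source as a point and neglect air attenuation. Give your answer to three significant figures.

By the inverse-square law, rate at 2.08 m:
(0.321/2.08)² = 0.02382, so 54.7 × 0.02382 = 1.303 μSv/h.
Dose = rate × time = 1.303 μSv/h × 3.100 h = 4.039 μSv.

4.04 μSv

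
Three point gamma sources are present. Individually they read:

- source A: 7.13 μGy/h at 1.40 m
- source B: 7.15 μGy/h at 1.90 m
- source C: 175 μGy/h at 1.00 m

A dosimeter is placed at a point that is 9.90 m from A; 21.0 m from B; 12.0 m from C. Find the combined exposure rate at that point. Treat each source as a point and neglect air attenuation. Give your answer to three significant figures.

1.42 μGy/h

By superposition, sum each source's inverse-square contribution:
A: 7.13 × (1.40/9.90)² = 0.1426 μGy/h
B: 7.15 × (1.90/21.0)² = 0.05853 μGy/h
C: 175 × (1.00/12.0)² = 1.215 μGy/h
Total = 0.1426 + 0.05853 + 1.215 = 1.416 μGy/h.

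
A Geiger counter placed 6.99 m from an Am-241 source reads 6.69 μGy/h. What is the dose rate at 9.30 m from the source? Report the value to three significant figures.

Since intensity falls as 1/r², scaling from 6.99 m to 9.30 m:
6.69 × (6.99/9.30)² = 6.69 × 0.5649 = 3.779 μGy/h.

3.78 μGy/h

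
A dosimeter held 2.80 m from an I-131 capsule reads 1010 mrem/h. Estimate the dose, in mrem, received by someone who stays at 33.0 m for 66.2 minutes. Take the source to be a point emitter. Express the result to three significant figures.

8.02 mrem

Applying the 1/r² law, rate at 33.0 m:
(2.80/33.0)² = 0.007199, so 1010 × 0.007199 = 7.271 mrem/h.
Dose = rate × time = 7.271 mrem/h × 1.103 h = 8.020 mrem.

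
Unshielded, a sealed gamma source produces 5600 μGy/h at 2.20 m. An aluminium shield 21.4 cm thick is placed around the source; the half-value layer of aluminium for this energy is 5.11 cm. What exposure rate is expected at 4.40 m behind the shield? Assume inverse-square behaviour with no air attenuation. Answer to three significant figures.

Distance alone: (2.20/4.40)² = 0.2500, so 5600 × 0.2500 = 1400 μGy/h.
Shield: 21.4/5.11 = 4.188 half-value layers → attenuation 2^(−4.188) = 0.05486.
Combined: 1400 × 0.05486 = 76.80 μGy/h.

76.8 μGy/h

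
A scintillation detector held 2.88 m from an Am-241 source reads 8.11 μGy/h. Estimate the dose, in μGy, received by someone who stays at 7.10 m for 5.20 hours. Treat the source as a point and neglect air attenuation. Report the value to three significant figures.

Using I₁d₁² = I₂d₂², rate at 7.10 m:
8.11 × (2.88/7.10)² = 8.11 × 0.1645 = 1.334 μGy/h.
Dose = rate × time = 1.334 μGy/h × 5.200 h = 6.937 μGy.

6.94 μGy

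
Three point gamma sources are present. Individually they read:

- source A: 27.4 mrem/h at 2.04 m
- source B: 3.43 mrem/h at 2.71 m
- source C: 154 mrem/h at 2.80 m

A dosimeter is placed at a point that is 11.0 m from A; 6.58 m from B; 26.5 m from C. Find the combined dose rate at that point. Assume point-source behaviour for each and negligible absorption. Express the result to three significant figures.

3.24 mrem/h

By superposition, sum each source's inverse-square contribution:
A: 27.4 × (2.04/11.0)² = 0.9424 mrem/h
B: 3.43 × (2.71/6.58)² = 0.5818 mrem/h
C: 154 × (2.80/26.5)² = 1.719 mrem/h
Total = 0.9424 + 0.5818 + 1.719 = 3.243 mrem/h.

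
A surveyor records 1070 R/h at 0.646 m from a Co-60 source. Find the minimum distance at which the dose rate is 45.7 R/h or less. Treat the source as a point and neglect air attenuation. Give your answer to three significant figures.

3.13 m

Using I₁d₁² = I₂d₂², d₂ = d₁·√(I₁/I₂).
I₁/I₂ = 1070/45.7 = 23.41, so d₂ = 0.646 × √23.41 = 3.126 m.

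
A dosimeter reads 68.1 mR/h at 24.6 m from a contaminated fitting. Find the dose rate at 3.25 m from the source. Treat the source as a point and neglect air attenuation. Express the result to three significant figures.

3900 mR/h

Since intensity falls as 1/r², the rate at 3.25 m is
68.1 × (24.6/3.25)² = 68.1 × 57.29 = 3901 mR/h.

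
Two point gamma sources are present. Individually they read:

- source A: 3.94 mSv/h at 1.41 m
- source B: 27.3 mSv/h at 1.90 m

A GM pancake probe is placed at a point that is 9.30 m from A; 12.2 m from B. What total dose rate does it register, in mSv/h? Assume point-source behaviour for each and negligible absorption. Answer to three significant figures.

Each source contributes Iᵢ·(dᵢ/rᵢ)²; contributions add.
A: 3.94 × (1.41/9.30)² = 0.09057 mSv/h
B: 27.3 × (1.90/12.2)² = 0.6621 mSv/h
Total = 0.09057 + 0.6621 = 0.7527 mSv/h.

0.753 mSv/h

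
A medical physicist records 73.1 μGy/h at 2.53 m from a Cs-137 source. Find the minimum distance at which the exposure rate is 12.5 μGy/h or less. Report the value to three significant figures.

Using I₁d₁² = I₂d₂², d₂ = d₁·√(I₁/I₂).
I₁/I₂ = 73.1/12.5 = 5.848, so d₂ = 2.53 × √5.848 = 6.118 m.

6.12 m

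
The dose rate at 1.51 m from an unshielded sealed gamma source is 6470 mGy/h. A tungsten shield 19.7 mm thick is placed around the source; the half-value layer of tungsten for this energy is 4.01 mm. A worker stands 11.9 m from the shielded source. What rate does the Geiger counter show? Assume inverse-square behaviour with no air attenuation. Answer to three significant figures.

3.46 mGy/h

Distance alone: (1.51/11.9)² = 0.01610, so 6470 × 0.01610 = 104.2 mGy/h.
Shield: 19.7/4.01 = 4.913 half-value layers → attenuation 2^(−4.913) = 0.03319.
Combined: 104.2 × 0.03319 = 3.458 mGy/h.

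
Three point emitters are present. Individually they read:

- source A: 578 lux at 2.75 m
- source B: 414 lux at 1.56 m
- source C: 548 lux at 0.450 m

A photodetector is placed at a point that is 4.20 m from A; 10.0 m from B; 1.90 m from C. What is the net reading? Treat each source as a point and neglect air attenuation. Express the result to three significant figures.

Each source contributes Iᵢ·(dᵢ/rᵢ)²; contributions add.
A: 578 × (2.75/4.20)² = 247.8 lux
B: 414 × (1.56/10.0)² = 10.08 lux
C: 548 × (0.450/1.90)² = 30.74 lux
Total = 247.8 + 10.08 + 30.74 = 288.6 lux.

289 lux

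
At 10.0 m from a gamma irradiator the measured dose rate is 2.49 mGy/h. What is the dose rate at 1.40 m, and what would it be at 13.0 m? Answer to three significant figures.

Intensity scales as (d₁/d₂)², so
At 1.40 m: 2.49 × (10.0/1.40)² = 2.49 × 51.02 = 127.0 mGy/h
At 13.0 m: 127.0 × (1.40/13.0)² = 127.0 × 0.01160 = 1.473 mGy/h.

127 mGy/h; 1.47 mGy/h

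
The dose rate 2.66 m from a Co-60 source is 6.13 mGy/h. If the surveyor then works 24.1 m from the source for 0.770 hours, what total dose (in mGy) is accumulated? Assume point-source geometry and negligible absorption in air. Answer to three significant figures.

Using I₁d₁² = I₂d₂², rate at 24.1 m:
(2.66/24.1)² = 0.01218, so 6.13 × 0.01218 = 0.07466 mGy/h.
Dose = rate × time = 0.07466 mGy/h × 0.7700 h = 0.05749 mGy.

0.0575 mGy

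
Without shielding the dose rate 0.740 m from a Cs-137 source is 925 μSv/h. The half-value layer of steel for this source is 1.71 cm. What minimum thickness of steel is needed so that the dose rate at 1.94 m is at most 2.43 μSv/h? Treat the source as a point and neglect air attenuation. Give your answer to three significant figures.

At 1.94 m, distance alone gives 925 × (0.740/1.94)² = 925 × 0.1455 = 134.6 μSv/h.
Further attenuation needed: 134.6/2.43 = 55.39.
n = log₂(55.39) = 5.792 half-value layers.
Thickness = 5.792 × 1.71 cm = 9.904 cm.

9.90 cm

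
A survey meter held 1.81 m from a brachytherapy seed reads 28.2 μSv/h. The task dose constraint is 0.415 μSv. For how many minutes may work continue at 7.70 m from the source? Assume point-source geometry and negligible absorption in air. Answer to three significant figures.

16.0 min

By the inverse-square law, rate at 7.70 m:
28.2 × (1.81/7.70)² = 28.2 × 0.05526 = 1.558 μSv/h.
Stay time = 0.415 μSv ÷ 1.558 μSv/h = 0.2664 h = 15.98 min.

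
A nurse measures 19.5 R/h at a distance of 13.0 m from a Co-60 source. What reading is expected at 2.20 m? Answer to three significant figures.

681 R/h

Since intensity falls as 1/r², the rate at 2.20 m is
19.5 × (13.0/2.20)² = 19.5 × 34.92 = 680.9 R/h.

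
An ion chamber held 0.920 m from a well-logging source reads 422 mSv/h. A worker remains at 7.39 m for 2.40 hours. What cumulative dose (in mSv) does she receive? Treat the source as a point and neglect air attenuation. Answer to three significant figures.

15.7 mSv

By the inverse-square law, rate at 7.39 m:
422 × (0.920/7.39)² = 422 × 0.01550 = 6.541 mSv/h.
Dose = rate × time = 6.541 mSv/h × 2.400 h = 15.70 mSv.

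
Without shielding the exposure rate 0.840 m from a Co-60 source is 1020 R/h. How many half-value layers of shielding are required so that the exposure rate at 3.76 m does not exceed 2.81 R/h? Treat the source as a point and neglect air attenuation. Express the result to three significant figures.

At 3.76 m, distance alone gives (0.840/3.76)² = 0.04991, so 1020 × 0.04991 = 50.91 R/h.
Further attenuation needed: 50.91/2.81 = 18.12.
n = log₂(18.12) = 4.180 half-value layers.

4.18 half-value layers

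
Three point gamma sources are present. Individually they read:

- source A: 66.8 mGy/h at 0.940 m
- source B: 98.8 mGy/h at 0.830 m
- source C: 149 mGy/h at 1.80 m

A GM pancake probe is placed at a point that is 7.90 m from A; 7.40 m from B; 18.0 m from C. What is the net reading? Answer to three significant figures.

Each source contributes Iᵢ·(dᵢ/rᵢ)²; contributions add.
A: 66.8 × (0.940/7.90)² = 0.9458 mGy/h
B: 98.8 × (0.830/7.40)² = 1.243 mGy/h
C: 149 × (1.80/18.0)² = 1.490 mGy/h
Total = 0.9458 + 1.243 + 1.490 = 3.679 mGy/h.

3.68 mGy/h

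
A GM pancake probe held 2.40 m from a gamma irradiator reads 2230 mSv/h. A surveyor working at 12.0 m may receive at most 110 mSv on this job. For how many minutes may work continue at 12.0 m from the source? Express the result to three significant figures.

74.0 min

Using I₁d₁² = I₂d₂², rate at 12.0 m:
2230 × (2.40/12.0)² = 2230 × 0.04000 = 89.20 mSv/h.
Stay time = 110 mSv ÷ 89.20 mSv/h = 1.233 h = 73.98 min.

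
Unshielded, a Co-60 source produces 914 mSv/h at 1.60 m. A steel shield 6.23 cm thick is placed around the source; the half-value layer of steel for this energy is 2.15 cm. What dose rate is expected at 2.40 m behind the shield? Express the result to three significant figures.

Distance alone: (1.60/2.40)² = 0.4444, so 914 × 0.4444 = 406.2 mSv/h.
Shield: 6.23/2.15 = 2.898 half-value layers → attenuation 2^(−2.898) = 0.1342.
Combined: 406.2 × 0.1342 = 54.51 mSv/h.

54.5 mSv/h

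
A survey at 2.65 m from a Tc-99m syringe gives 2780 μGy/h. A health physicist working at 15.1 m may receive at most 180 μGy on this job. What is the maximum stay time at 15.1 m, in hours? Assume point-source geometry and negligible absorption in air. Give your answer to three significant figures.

Using I₁d₁² = I₂d₂², rate at 15.1 m:
(2.65/15.1)² = 0.03080, so 2780 × 0.03080 = 85.62 μGy/h.
Stay time = 180 μGy ÷ 85.62 μGy/h = 2.102 h.

2.10 h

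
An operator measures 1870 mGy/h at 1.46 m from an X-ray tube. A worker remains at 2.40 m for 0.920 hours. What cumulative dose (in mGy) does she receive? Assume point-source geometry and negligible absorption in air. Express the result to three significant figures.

Intensity scales as (d₁/d₂)², so rate at 2.40 m:
1870 × (1.46/2.40)² = 1870 × 0.3701 = 692.1 mGy/h.
Dose = rate × time = 692.1 mGy/h × 0.9200 h = 636.7 mGy.

637 mGy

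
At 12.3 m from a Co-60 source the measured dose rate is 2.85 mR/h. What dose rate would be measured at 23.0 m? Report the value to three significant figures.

0.815 mR/h

Applying the 1/r² law, scaling from 12.3 m to 23.0 m:
(12.3/23.0)² = 0.2860, so 2.85 × 0.2860 = 0.8151 mR/h.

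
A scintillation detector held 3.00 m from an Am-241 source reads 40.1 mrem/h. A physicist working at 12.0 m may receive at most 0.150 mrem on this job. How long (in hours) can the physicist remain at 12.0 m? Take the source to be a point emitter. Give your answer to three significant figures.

0.0599 h

Since intensity falls as 1/r², rate at 12.0 m:
40.1 × (3.00/12.0)² = 40.1 × 0.06250 = 2.506 mrem/h.
Stay time = 0.150 mrem ÷ 2.506 mrem/h = 0.05986 h.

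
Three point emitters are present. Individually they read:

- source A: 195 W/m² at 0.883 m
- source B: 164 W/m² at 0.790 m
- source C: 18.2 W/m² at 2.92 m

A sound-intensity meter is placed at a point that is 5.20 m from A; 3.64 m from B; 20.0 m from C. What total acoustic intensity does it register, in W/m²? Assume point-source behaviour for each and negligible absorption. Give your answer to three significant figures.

By superposition, sum each source's inverse-square contribution:
A: 195 × (0.883/5.20)² = 5.623 W/m²
B: 164 × (0.790/3.64)² = 7.725 W/m²
C: 18.2 × (2.92/20.0)² = 0.3880 W/m²
Total = 5.623 + 7.725 + 0.3880 = 13.74 W/m².

13.7 W/m²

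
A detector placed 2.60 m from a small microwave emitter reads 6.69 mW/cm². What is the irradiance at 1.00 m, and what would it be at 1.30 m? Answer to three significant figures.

Applying the 1/r² law,
At 1.00 m: (2.60/1.00)² = 6.760, so 6.69 × 6.760 = 45.22 mW/cm²
At 1.30 m: 45.22 × (1.00/1.30)² = 45.22 × 0.5917 = 26.76 mW/cm².

45.2 mW/cm²; 26.8 mW/cm²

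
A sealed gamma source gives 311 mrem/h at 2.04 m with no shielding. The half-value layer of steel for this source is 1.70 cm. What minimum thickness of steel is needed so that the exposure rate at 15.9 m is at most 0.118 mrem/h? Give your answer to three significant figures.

9.25 cm

At 15.9 m, distance alone gives 311 × (2.04/15.9)² = 311 × 0.01646 = 5.119 mrem/h.
Further attenuation needed: 5.119/0.118 = 43.38.
n = log₂(43.38) = 5.439 half-value layers.
Thickness = 5.439 × 1.70 cm = 9.246 cm.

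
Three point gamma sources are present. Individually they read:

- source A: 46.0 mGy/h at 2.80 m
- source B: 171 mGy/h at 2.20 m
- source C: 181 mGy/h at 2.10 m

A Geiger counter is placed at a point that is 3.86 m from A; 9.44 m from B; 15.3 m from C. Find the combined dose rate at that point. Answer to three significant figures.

36.9 mGy/h

Each source contributes Iᵢ·(dᵢ/rᵢ)²; contributions add.
A: 46.0 × (2.80/3.86)² = 24.20 mGy/h
B: 171 × (2.20/9.44)² = 9.287 mGy/h
C: 181 × (2.10/15.3)² = 3.410 mGy/h
Total = 24.20 + 9.287 + 3.410 = 36.90 mGy/h.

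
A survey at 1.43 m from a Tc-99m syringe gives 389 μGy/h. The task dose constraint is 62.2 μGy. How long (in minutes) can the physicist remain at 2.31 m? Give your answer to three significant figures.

Intensity scales as (d₁/d₂)², so rate at 2.31 m:
389 × (1.43/2.31)² = 389 × 0.3832 = 149.1 μGy/h.
Stay time = 62.2 μGy ÷ 149.1 μGy/h = 0.4172 h = 25.03 min.

25.0 min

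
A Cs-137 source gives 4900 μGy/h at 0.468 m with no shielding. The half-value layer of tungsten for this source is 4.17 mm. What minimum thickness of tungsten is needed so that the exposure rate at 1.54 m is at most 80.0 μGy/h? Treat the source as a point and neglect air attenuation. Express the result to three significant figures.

At 1.54 m, distance alone gives 4900 × (0.468/1.54)² = 4900 × 0.09235 = 452.5 μGy/h.
Further attenuation needed: 452.5/80.0 = 5.656.
n = log₂(5.656) = 2.500 half-value layers.
Thickness = 2.500 × 4.17 mm = 10.43 mm.

10.4 mm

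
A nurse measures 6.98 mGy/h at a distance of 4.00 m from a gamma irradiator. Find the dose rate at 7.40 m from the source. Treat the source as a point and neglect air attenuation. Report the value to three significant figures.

2.04 mGy/h

Applying the 1/r² law, the rate at 7.40 m is
(4.00/7.40)² = 0.2922, so 6.98 × 0.2922 = 2.040 mGy/h.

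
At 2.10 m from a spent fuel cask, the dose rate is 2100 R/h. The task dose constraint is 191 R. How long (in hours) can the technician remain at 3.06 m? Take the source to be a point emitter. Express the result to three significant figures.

0.193 h

Applying the 1/r² law, rate at 3.06 m:
(2.10/3.06)² = 0.4710, so 2100 × 0.4710 = 989.1 R/h.
Stay time = 191 R ÷ 989.1 R/h = 0.1931 h.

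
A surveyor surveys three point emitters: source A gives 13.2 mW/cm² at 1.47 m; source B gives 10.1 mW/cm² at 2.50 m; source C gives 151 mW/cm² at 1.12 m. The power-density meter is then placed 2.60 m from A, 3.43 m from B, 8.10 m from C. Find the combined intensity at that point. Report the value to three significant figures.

By superposition, sum each source's inverse-square contribution:
A: 13.2 × (1.47/2.60)² = 4.220 mW/cm²
B: 10.1 × (2.50/3.43)² = 5.366 mW/cm²
C: 151 × (1.12/8.10)² = 2.887 mW/cm²
Total = 4.220 + 5.366 + 2.887 = 12.47 mW/cm².

12.5 mW/cm²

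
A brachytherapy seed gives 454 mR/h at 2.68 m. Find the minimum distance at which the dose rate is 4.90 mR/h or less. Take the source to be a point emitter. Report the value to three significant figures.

25.8 m

Using I₁d₁² = I₂d₂², d₂ = d₁·√(I₁/I₂).
I₁/I₂ = 454/4.90 = 92.65, so d₂ = 2.68 × √92.65 = 25.80 m.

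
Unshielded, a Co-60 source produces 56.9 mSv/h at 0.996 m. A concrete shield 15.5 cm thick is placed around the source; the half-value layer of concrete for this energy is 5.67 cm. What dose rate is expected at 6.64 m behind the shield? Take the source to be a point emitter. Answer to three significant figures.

0.192 mSv/h

Distance alone: 56.9 × (0.996/6.64)² = 56.9 × 0.02250 = 1.280 mSv/h.
Shield: 15.5/5.67 = 2.734 half-value layers → attenuation 2^(−2.734) = 0.1503.
Combined: 1.280 × 0.1503 = 0.1924 mSv/h.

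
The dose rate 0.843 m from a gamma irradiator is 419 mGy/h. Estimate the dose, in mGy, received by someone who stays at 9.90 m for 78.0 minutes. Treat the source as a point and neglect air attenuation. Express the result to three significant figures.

3.95 mGy

Applying the 1/r² law, rate at 9.90 m:
(0.843/9.90)² = 0.007251, so 419 × 0.007251 = 3.038 mGy/h.
Dose = rate × time = 3.038 mGy/h × 1.300 h = 3.949 mGy.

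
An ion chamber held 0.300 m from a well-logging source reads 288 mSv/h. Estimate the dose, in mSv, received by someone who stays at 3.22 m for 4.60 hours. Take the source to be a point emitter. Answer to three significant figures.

11.5 mSv

Since intensity falls as 1/r², rate at 3.22 m:
288 × (0.300/3.22)² = 288 × 0.008680 = 2.500 mSv/h.
Dose = rate × time = 2.500 mSv/h × 4.600 h = 11.50 mSv.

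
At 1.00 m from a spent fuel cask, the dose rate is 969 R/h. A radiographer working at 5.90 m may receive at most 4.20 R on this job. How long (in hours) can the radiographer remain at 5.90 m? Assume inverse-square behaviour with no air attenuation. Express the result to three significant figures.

Applying the 1/r² law, rate at 5.90 m:
(1.00/5.90)² = 0.02873, so 969 × 0.02873 = 27.84 R/h.
Stay time = 4.20 R ÷ 27.84 R/h = 0.1509 h.

0.151 h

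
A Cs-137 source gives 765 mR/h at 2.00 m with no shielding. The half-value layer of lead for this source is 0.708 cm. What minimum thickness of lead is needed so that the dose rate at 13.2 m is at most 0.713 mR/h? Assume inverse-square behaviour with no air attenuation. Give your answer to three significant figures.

At 13.2 m, distance alone gives (2.00/13.2)² = 0.02296, so 765 × 0.02296 = 17.56 mR/h.
Further attenuation needed: 17.56/0.713 = 24.63.
n = log₂(24.63) = 4.622 half-value layers.
Thickness = 4.622 × 0.708 cm = 3.272 cm.

3.27 cm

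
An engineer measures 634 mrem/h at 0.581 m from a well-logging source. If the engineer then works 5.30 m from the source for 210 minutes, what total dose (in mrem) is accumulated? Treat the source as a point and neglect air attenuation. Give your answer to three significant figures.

26.7 mrem

Since intensity falls as 1/r², rate at 5.30 m:
634 × (0.581/5.30)² = 634 × 0.01202 = 7.621 mrem/h.
Dose = rate × time = 7.621 mrem/h × 3.500 h = 26.67 mrem.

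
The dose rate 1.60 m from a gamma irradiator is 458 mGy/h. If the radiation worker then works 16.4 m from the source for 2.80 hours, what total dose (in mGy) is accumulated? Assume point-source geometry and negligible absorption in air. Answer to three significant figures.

Using I₁d₁² = I₂d₂², rate at 16.4 m:
(1.60/16.4)² = 0.009518, so 458 × 0.009518 = 4.359 mGy/h.
Dose = rate × time = 4.359 mGy/h × 2.800 h = 12.21 mGy.

12.2 mGy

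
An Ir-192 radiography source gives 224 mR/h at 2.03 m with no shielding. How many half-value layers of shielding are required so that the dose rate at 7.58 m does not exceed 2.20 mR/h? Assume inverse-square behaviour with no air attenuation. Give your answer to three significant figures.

At 7.58 m, distance alone gives (2.03/7.58)² = 0.07172, so 224 × 0.07172 = 16.07 mR/h.
Further attenuation needed: 16.07/2.20 = 7.305.
n = log₂(7.305) = 2.869 half-value layers.

2.87 half-value layers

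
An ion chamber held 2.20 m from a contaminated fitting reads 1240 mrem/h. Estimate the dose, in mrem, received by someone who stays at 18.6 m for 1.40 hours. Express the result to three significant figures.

24.3 mrem

Intensity scales as (d₁/d₂)², so rate at 18.6 m:
(2.20/18.6)² = 0.01399, so 1240 × 0.01399 = 17.35 mrem/h.
Dose = rate × time = 17.35 mrem/h × 1.400 h = 24.29 mrem.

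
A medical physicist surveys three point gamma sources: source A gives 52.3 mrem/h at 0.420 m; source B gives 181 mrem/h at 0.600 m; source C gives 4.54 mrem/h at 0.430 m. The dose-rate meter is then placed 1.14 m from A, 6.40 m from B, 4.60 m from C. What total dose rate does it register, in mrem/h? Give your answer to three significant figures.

8.73 mrem/h

Each source contributes Iᵢ·(dᵢ/rᵢ)²; contributions add.
A: 52.3 × (0.420/1.14)² = 7.099 mrem/h
B: 181 × (0.600/6.40)² = 1.591 mrem/h
C: 4.54 × (0.430/4.60)² = 0.03967 mrem/h
Total = 7.099 + 1.591 + 0.03967 = 8.730 mrem/h.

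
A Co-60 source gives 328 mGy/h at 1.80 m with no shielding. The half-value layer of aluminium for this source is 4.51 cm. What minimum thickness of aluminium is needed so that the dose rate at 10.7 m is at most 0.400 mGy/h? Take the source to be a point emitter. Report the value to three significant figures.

20.5 cm

At 10.7 m, distance alone gives (1.80/10.7)² = 0.02830, so 328 × 0.02830 = 9.282 mGy/h.
Further attenuation needed: 9.282/0.400 = 23.20.
n = log₂(23.20) = 4.536 half-value layers.
Thickness = 4.536 × 4.51 cm = 20.46 cm.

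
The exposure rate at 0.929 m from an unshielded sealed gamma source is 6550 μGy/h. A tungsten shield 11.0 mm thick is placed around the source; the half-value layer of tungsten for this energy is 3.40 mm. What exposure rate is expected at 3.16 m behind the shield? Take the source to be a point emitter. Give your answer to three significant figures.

60.1 μGy/h

Distance alone: 6550 × (0.929/3.16)² = 6550 × 0.08643 = 566.1 μGy/h.
Shield: 11.0/3.40 = 3.235 half-value layers → attenuation 2^(−3.235) = 0.1062.
Combined: 566.1 × 0.1062 = 60.12 μGy/h.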